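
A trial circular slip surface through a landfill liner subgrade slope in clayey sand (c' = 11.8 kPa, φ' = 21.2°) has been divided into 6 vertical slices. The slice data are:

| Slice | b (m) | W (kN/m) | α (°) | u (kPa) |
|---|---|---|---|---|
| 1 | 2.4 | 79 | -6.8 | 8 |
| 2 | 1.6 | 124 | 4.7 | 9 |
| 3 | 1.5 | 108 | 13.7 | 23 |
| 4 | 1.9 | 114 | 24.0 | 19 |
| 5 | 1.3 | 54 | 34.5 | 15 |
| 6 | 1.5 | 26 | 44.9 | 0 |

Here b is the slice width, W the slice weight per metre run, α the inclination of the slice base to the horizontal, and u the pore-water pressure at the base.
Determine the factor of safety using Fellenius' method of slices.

FS = 2.19

Ordinary method of slices: FS = Σ[c'·Δl_i + (W_i cosα_i − u_i·Δl_i)·tanφ'] / Σ W_i sinα_i, with Δl_i = b_i / cosα_i.
Slice 1: Δl = 2.4/cos(-6.8°) = 2.417 m; N'_1 = 79·cos(-6.8°) − 8·2.417 = 59.1; c'Δl = 28.52; W sinα = -9.4
Slice 2: Δl = 1.6/cos4.7° = 1.605 m; N'_2 = 124·cos4.7° − 9·1.605 = 109.1; c'Δl = 18.94; W sinα = 10.2
Slice 3: Δl = 1.5/cos13.7° = 1.544 m; N'_3 = 108·cos13.7° − 23·1.544 = 69.4; c'Δl = 18.22; W sinα = 25.6
Slice 4: Δl = 1.9/cos24.0° = 2.080 m; N'_4 = 114·cos24.0° − 19·2.080 = 64.6; c'Δl = 24.54; W sinα = 46.4
Slice 5: Δl = 1.3/cos34.5° = 1.577 m; N'_5 = 54·cos34.5° − 15·1.577 = 20.8; c'Δl = 18.61; W sinα = 30.6
Slice 6: Δl = 1.5/cos44.9° = 2.118 m; N'_6 = 26·cos44.9° − 0·2.118 = 18.4; c'Δl = 24.99; W sinα = 18.4
Σc'Δl = 133.8 kN/m; ΣN' = 341.5 kN/m; ΣW sinα = 121.7 kN/m
Resisting = 133.8 + 341.5·tan21.2° = 133.8 + 132.5 = 266.3 kN/m
FS = 266.3 / 121.7 = 2.188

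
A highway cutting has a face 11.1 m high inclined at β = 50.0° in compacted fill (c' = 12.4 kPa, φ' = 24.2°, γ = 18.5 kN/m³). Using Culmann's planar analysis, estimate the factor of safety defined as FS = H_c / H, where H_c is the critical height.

H_c = (4c'/γ) · sinβ cosφ' / [1 − cos(β − φ')]
    = (4·12.4/18.5) · sin50.0°·cos24.2° / [1 − cos25.8°]
    = 2.681 · 0.6987 / 0.0997 = 18.79 m
FS = H_c / H = 18.79 / 11.1 = 1.693

FS = 1.69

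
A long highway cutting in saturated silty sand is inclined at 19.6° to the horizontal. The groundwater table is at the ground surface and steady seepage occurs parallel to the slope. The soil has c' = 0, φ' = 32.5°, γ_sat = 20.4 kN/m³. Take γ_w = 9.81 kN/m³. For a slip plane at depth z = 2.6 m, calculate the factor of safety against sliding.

FS = 0.93

With seepage parallel to the slope and the water table at the surface, the effective normal stress on the slip plane uses the buoyant unit weight γ' = γ_sat − γ_w while the driving shear stress uses γ_sat:
FS = [c' + γ' z cos²β tanφ'] / [γ_sat z sinβ cosβ]
(For c' = 0 this reduces to FS = (γ'/γ_sat)·tanφ'/tanβ.)
γ' = 20.4 − 9.81 = 10.59 kN/m³
Numerator = 0.0 + 10.59·2.6·cos²19.6°·tan32.5° = 0.0 + 10.59·2.6·0.8875·0.6371 = 15.567 kPa
Denominator = 20.4·2.6·sin19.6°·cos19.6° = 20.4·2.6·0.3355·0.9421 = 16.761 kPa
FS = 15.567 / 16.761 = 0.929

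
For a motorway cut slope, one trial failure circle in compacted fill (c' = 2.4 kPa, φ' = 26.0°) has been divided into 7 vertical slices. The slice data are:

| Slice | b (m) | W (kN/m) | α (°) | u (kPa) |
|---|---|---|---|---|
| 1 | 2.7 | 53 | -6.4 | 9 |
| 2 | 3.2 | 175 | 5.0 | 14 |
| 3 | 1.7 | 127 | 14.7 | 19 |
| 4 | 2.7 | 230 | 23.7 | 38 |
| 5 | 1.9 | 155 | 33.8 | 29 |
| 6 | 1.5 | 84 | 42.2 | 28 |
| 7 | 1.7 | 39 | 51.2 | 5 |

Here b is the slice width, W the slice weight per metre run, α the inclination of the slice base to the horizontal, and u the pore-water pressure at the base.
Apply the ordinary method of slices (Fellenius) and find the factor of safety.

Ordinary method of slices: FS = Σ[c'·Δl_i + (W_i cosα_i − u_i·Δl_i)·tanφ'] / Σ W_i sinα_i, with Δl_i = b_i / cosα_i.
Slice 1: Δl = 2.7/cos(-6.4°) = 2.717 m; N'_1 = 53·cos(-6.4°) − 9·2.717 = 28.2; c'Δl = 6.52; W sinα = -5.9
Slice 2: Δl = 3.2/cos5.0° = 3.212 m; N'_2 = 175·cos5.0° − 14·3.212 = 129.4; c'Δl = 7.71; W sinα = 15.3
Slice 3: Δl = 1.7/cos14.7° = 1.758 m; N'_3 = 127·cos14.7° − 19·1.758 = 89.4; c'Δl = 4.22; W sinα = 32.2
Slice 4: Δl = 2.7/cos23.7° = 2.949 m; N'_4 = 230·cos23.7° − 38·2.949 = 98.6; c'Δl = 7.08; W sinα = 92.4
Slice 5: Δl = 1.9/cos33.8° = 2.286 m; N'_5 = 155·cos33.8° − 29·2.286 = 62.5; c'Δl = 5.49; W sinα = 86.2
Slice 6: Δl = 1.5/cos42.2° = 2.025 m; N'_6 = 84·cos42.2° − 28·2.025 = 5.5; c'Δl = 4.86; W sinα = 56.4
Slice 7: Δl = 1.7/cos51.2° = 2.713 m; N'_7 = 39·cos51.2° − 5·2.713 = 10.9; c'Δl = 6.51; W sinα = 30.4
Σc'Δl = 42.4 kN/m; ΣN' = 424.5 kN/m; ΣW sinα = 307.1 kN/m
Resisting = 42.4 + 424.5·tan26.0° = 42.4 + 207.0 = 249.4 kN/m
FS = 249.4 / 307.1 = 0.812

FS = 0.81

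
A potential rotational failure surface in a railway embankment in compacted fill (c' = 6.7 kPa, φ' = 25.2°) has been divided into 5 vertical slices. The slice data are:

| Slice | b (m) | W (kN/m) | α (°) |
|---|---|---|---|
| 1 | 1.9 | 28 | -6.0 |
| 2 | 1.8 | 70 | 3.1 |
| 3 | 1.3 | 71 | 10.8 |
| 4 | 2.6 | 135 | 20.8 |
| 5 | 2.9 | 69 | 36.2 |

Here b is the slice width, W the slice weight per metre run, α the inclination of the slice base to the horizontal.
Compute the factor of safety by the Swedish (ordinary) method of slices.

Ordinary method of slices: FS = Σ[c'·Δl_i + (W_i cosα_i)·tanφ'] / Σ W_i sinα_i, with Δl_i = b_i / cosα_i.
Slice 1: Δl = 1.9/cos(-6.0°) = 1.910 m; N'_1 = 28·cos(-6.0°) = 27.8; c'Δl = 12.80; W sinα = -2.9
Slice 2: Δl = 1.8/cos3.1° = 1.803 m; N'_2 = 70·cos3.1° = 69.9; c'Δl = 12.08; W sinα = 3.8
Slice 3: Δl = 1.3/cos10.8° = 1.323 m; N'_3 = 71·cos10.8° = 69.7; c'Δl = 8.87; W sinα = 13.3
Slice 4: Δl = 2.6/cos20.8° = 2.781 m; N'_4 = 135·cos20.8° = 126.2; c'Δl = 18.63; W sinα = 47.9
Slice 5: Δl = 2.9/cos36.2° = 3.594 m; N'_5 = 69·cos36.2° = 55.7; c'Δl = 24.08; W sinα = 40.8
Σc'Δl = 76.5 kN/m; ΣN' = 349.4 kN/m; ΣW sinα = 102.9 kN/m
Resisting = 76.5 + 349.4·tan25.2° = 76.5 + 164.4 = 240.9 kN/m
FS = 240.9 / 102.9 = 2.342

FS = 2.34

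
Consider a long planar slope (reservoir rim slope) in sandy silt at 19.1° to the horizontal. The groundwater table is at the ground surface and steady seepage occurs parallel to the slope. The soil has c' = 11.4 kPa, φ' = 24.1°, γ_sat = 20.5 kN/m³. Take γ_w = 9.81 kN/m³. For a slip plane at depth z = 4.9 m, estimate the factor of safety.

With seepage parallel to the slope and the water table at the surface, the effective normal stress on the slip plane uses the buoyant unit weight γ' = γ_sat − γ_w while the driving shear stress uses γ_sat:
FS = [c' + γ' z cos²β tanφ'] / [γ_sat z sinβ cosβ]
γ' = 20.5 − 9.81 = 10.69 kN/m³
Numerator = 11.4 + 10.69·4.9·cos²19.1°·tan24.1° = 11.4 + 10.69·4.9·0.8929·0.4473 = 32.322 kPa
Denominator = 20.5·4.9·sin19.1°·cos19.1° = 20.5·4.9·0.3272·0.9449 = 31.060 kPa
FS = 32.322 / 31.060 = 1.041

FS = 1.04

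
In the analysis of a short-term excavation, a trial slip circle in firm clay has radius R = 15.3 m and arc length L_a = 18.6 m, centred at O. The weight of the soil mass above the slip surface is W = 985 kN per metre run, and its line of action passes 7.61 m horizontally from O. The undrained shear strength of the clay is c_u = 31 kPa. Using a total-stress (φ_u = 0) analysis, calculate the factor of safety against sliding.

Taking moments about the centre O, the resisting moment is provided by the undrained shear strength acting along the arc:
M_R = c_u·L_a·R = 31·18.60·15.3 = 8822.0 kN·m/m
M_D = W·d = 985·7.61 = 7495.9 kN·m/m
FS = M_R / M_D = 8822.0 / 7495.9 = 1.177

FS = 1.18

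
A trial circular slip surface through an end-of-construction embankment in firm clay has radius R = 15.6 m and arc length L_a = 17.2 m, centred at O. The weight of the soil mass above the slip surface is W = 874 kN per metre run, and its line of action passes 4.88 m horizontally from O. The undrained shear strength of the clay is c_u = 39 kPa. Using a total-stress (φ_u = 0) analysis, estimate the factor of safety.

FS = 2.45

Taking moments about the centre O, the resisting moment is provided by the undrained shear strength acting along the arc:
M_R = c_u·L_a·R = 39·17.20·15.6 = 10464.5 kN·m/m
M_D = W·d = 874·4.88 = 4265.1 kN·m/m
FS = M_R / M_D = 10464.5 / 4265.1 = 2.454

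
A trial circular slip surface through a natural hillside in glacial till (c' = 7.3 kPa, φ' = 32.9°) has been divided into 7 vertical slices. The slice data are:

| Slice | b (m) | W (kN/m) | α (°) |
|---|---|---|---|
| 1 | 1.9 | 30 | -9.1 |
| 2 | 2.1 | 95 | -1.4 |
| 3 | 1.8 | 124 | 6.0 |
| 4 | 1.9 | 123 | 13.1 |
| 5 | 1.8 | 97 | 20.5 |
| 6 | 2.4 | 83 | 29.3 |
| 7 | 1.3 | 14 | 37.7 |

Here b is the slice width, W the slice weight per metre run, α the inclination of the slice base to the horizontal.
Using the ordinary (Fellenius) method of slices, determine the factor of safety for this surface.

FS = 3.88

Ordinary method of slices: FS = Σ[c'·Δl_i + (W_i cosα_i)·tanφ'] / Σ W_i sinα_i, with Δl_i = b_i / cosα_i.
Slice 1: Δl = 1.9/cos(-9.1°) = 1.924 m; N'_1 = 30·cos(-9.1°) = 29.6; c'Δl = 14.05; W sinα = -4.7
Slice 2: Δl = 2.1/cos(-1.4°) = 2.101 m; N'_2 = 95·cos(-1.4°) = 95.0; c'Δl = 15.33; W sinα = -2.3
Slice 3: Δl = 1.8/cos6.0° = 1.810 m; N'_3 = 124·cos6.0° = 123.3; c'Δl = 13.21; W sinα = 13.0
Slice 4: Δl = 1.9/cos13.1° = 1.951 m; N'_4 = 123·cos13.1° = 119.8; c'Δl = 14.24; W sinα = 27.9
Slice 5: Δl = 1.8/cos20.5° = 1.922 m; N'_5 = 97·cos20.5° = 90.9; c'Δl = 14.03; W sinα = 34.0
Slice 6: Δl = 2.4/cos29.3° = 2.752 m; N'_6 = 83·cos29.3° = 72.4; c'Δl = 20.09; W sinα = 40.6
Slice 7: Δl = 1.3/cos37.7° = 1.643 m; N'_7 = 14·cos37.7° = 11.1; c'Δl = 11.99; W sinα = 8.6
Σc'Δl = 102.9 kN/m; ΣN' = 542.0 kN/m; ΣW sinα = 116.9 kN/m
Resisting = 102.9 + 542.0·tan32.9° = 102.9 + 350.7 = 453.6 kN/m
FS = 453.6 / 116.9 = 3.879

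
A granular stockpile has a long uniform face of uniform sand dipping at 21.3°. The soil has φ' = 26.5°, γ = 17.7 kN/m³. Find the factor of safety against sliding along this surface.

For a dry cohesionless infinite slope the factor of safety is FS = tanφ' / tanβ.
FS = tan26.5° / tan21.3° = 0.4986 / 0.3899 = 1.279

FS = 1.28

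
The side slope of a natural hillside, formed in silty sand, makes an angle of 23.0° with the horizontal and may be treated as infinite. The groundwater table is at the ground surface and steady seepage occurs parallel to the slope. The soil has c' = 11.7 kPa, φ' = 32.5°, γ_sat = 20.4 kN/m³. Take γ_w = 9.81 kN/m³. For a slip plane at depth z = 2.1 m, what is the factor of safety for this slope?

With seepage parallel to the slope and the water table at the surface, the effective normal stress on the slip plane uses the buoyant unit weight γ' = γ_sat − γ_w while the driving shear stress uses γ_sat:
FS = [c' + γ' z cos²β tanφ'] / [γ_sat z sinβ cosβ]
γ' = 20.4 − 9.81 = 10.59 kN/m³
Numerator = 11.7 + 10.59·2.1·cos²23.0°·tan32.5° = 11.7 + 10.59·2.1·0.8473·0.6371 = 23.705 kPa
Denominator = 20.4·2.1·sin23.0°·cos23.0° = 20.4·2.1·0.3907·0.9205 = 15.408 kPa
FS = 23.705 / 15.408 = 1.538

FS = 1.54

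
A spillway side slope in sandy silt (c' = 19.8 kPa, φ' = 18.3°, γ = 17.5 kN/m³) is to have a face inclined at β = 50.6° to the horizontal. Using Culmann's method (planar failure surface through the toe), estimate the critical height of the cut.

H_c = 21.46 m

Culmann's analysis gives the critical failure plane at α_cr = (β + φ')/2 = (50.6 + 18.3)/2 = 34.5°, and the critical height
H_c = (4c'/γ) · sinβ cosφ' / [1 − cos(β − φ')]
    = (4·19.8/17.5) · sin50.6°·cos18.3° / [1 − cos(32.3°)]
    = 4.526 · 0.7727·0.9494 / [1 − 0.8453]
    = 4.526 · 0.7337 / 0.1547
    = 21.46 m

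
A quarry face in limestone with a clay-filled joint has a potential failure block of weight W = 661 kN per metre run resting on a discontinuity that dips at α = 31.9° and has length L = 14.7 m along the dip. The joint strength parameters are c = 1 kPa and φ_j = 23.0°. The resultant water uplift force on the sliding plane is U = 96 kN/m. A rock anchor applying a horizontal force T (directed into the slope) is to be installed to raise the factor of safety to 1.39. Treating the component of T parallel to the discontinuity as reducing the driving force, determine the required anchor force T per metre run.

T = 195 kN/m

Resolving forces along and normal to the sliding plane, with the horizontal anchor force T adding T·sinα to the effective normal force and T·cosα acting up the plane against the driving force:
FS = [cL + (W cosα − U + T sinα) tanφ_j] / [W sinα − T cosα]
Without the anchor: N' = 465.2 kN/m, driving T_d = 349.3 kN/m, resisting R = 1·14.7 + 465.2·tan23.0° = 212.2 kN/m, FS = 0.61.
Setting FS = 1.39 and solving for T:
1.39·(349.3 − T cos31.9°) = 212.2 + T sin31.9°·tan23.0°
T·(sin31.9°·tan23.0° + 1.39·cos31.9°) = 1.39·349.3 − 212.2
T·(0.5284·0.4245 + 1.39·0.8490) = 485.5 − 212.2 = 273.4
T·1.4044 = 273.4
T = 194.7 kN/m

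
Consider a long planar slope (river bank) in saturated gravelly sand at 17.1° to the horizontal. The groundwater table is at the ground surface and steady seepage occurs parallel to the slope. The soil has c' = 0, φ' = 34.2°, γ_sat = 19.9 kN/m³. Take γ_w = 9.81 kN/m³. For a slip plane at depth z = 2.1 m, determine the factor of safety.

FS = 1.12

With seepage parallel to the slope and the water table at the surface, the effective normal stress on the slip plane uses the buoyant unit weight γ' = γ_sat − γ_w while the driving shear stress uses γ_sat:
FS = [c' + γ' z cos²β tanφ'] / [γ_sat z sinβ cosβ]
(For c' = 0 this reduces to FS = (γ'/γ_sat)·tanφ'/tanβ.)
γ' = 19.9 − 9.81 = 10.09 kN/m³
Numerator = 0.0 + 10.09·2.1·cos²17.1°·tan34.2° = 0.0 + 10.09·2.1·0.9135·0.6796 = 13.155 kPa
Denominator = 19.9·2.1·sin17.1°·cos17.1° = 19.9·2.1·0.2940·0.9558 = 11.745 kPa
FS = 13.155 / 11.745 = 1.120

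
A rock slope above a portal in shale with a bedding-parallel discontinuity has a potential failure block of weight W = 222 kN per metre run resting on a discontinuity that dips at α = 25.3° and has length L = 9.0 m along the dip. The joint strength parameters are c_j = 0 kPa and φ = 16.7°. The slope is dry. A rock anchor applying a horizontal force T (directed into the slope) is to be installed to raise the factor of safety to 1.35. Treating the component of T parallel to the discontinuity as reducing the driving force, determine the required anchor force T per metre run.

T = 50 kN/m

Resolving forces along and normal to the sliding plane, with the horizontal anchor force T adding T·sinα to the effective normal force and T·cosα acting up the plane against the driving force:
FS = [c_jL + (W cosα + T sinα) tanφ] / [W sinα − T cosα]
Without the anchor: N' = 200.7 kN/m, driving T_d = 94.9 kN/m, resisting R = 0·9.0 + 200.7·tan16.7° = 60.2 kN/m, FS = 0.63.
Setting FS = 1.35 and solving for T:
1.35·(94.9 − T cos25.3°) = 60.2 + T sin25.3°·tan16.7°
T·(sin25.3°·tan16.7° + 1.35·cos25.3°) = 1.35·94.9 − 60.2
T·(0.4274·0.3000 + 1.35·0.9041) = 128.1 − 60.2 = 67.9
T·1.3487 = 67.9
T = 50.3 kN/m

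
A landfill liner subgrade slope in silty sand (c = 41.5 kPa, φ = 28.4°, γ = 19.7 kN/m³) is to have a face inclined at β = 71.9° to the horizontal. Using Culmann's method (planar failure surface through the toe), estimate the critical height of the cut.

H_c = 25.65 m

Culmann's analysis gives the critical failure plane at α_cr = (β + φ)/2 = (71.9 + 28.4)/2 = 50.2°, and the critical height
H_c = (4c/γ) · sinβ cosφ / [1 − cos(β − φ)]
    = (4·41.5/19.7) · sin71.9°·cos28.4° / [1 − cos(43.5°)]
    = 8.426 · 0.9505·0.8796 / [1 − 0.7254]
    = 8.426 · 0.8361 / 0.2746
    = 25.65 m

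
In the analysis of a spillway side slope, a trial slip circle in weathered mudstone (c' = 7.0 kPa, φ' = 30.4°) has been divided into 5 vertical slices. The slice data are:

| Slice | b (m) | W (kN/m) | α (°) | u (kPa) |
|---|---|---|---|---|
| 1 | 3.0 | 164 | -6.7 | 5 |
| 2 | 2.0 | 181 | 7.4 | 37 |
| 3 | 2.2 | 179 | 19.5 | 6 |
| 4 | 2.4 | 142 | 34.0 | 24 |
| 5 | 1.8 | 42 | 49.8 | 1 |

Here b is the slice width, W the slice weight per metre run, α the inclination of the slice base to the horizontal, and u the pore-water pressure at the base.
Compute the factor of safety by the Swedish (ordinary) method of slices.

Ordinary method of slices: FS = Σ[c'·Δl_i + (W_i cosα_i − u_i·Δl_i)·tanφ'] / Σ W_i sinα_i, with Δl_i = b_i / cosα_i.
Slice 1: Δl = 3.0/cos(-6.7°) = 3.021 m; N'_1 = 164·cos(-6.7°) − 5·3.021 = 147.8; c'Δl = 21.14; W sinα = -19.1
Slice 2: Δl = 2.0/cos7.4° = 2.017 m; N'_2 = 181·cos7.4° − 37·2.017 = 104.9; c'Δl = 14.12; W sinα = 23.3
Slice 3: Δl = 2.2/cos19.5° = 2.334 m; N'_3 = 179·cos19.5° − 6·2.334 = 154.7; c'Δl = 16.34; W sinα = 59.8
Slice 4: Δl = 2.4/cos34.0° = 2.895 m; N'_4 = 142·cos34.0° − 24·2.895 = 48.2; c'Δl = 20.26; W sinα = 79.4
Slice 5: Δl = 1.8/cos49.8° = 2.789 m; N'_5 = 42·cos49.8° − 1·2.789 = 24.3; c'Δl = 19.52; W sinα = 32.1
Σc'Δl = 91.4 kN/m; ΣN' = 479.9 kN/m; ΣW sinα = 175.4 kN/m
Resisting = 91.4 + 479.9·tan30.4° = 91.4 + 281.6 = 373.0 kN/m
FS = 373.0 / 175.4 = 2.126

FS = 2.13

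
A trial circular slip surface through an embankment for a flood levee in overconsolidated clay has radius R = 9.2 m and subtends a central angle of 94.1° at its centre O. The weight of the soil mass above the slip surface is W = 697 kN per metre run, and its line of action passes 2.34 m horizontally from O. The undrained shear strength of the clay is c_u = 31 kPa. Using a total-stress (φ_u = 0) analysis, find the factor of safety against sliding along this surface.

Taking moments about the centre O, the resisting moment is provided by the undrained shear strength acting along the arc:
Arc length L_a = R·θ = 9.2·(94.1°·π/180) = 9.2·1.6424 = 15.11 m
M_R = c_u·L_a·R = 31·15.11·9.2 = 4309.3 kN·m/m
M_D = W·d = 697·2.34 = 1631.0 kN·m/m
FS = M_R / M_D = 4309.3 / 1631.0 = 2.642

FS = 2.64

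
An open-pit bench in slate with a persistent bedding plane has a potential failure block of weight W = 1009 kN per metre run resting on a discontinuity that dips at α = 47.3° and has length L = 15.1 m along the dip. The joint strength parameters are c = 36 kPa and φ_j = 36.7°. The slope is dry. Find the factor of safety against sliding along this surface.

Resolving the block weight along and normal to the plane and applying the Mohr–Coulomb strength on the joint:
N' = W cosα = 1009·cos47.3° = 684.3 kN/m
Driving force T = W sinα = 1009·sin47.3° = 741.5 kN/m
Resisting force R = c·L + N'·tanφ_j = 36·15.1 + 684.3·tan36.7° = 543.6 + 510.0 = 1053.6 kN/m
FS = R / T = 1053.6 / 741.5 = 1.421

FS = 1.42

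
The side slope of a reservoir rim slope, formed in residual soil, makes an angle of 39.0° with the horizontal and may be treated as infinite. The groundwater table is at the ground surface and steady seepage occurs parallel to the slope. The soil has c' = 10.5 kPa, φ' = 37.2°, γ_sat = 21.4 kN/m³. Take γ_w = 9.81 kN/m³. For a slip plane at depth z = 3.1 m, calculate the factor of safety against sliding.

With seepage parallel to the slope and the water table at the surface, the effective normal stress on the slip plane uses the buoyant unit weight γ' = γ_sat − γ_w while the driving shear stress uses γ_sat:
FS = [c' + γ' z cos²β tanφ'] / [γ_sat z sinβ cosβ]
γ' = 21.4 − 9.81 = 11.59 kN/m³
Numerator = 10.5 + 11.59·3.1·cos²39.0°·tan37.2° = 10.5 + 11.59·3.1·0.6040·0.7590 = 26.971 kPa
Denominator = 21.4·3.1·sin39.0°·cos39.0° = 21.4·3.1·0.6293·0.7771 = 32.445 kPa
FS = 26.971 / 32.445 = 0.831

FS = 0.83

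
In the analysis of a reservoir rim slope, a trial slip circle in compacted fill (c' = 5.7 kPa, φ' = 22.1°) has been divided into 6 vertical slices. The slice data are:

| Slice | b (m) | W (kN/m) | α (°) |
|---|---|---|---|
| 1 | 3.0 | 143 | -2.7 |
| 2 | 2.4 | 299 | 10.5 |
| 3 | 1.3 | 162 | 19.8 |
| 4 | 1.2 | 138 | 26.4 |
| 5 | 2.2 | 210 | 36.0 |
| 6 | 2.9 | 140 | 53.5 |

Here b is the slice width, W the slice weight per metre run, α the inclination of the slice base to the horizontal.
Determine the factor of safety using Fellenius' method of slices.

FS = 1.21

Ordinary method of slices: FS = Σ[c'·Δl_i + (W_i cosα_i)·tanφ'] / Σ W_i sinα_i, with Δl_i = b_i / cosα_i.
Slice 1: Δl = 3.0/cos(-2.7°) = 3.003 m; N'_1 = 143·cos(-2.7°) = 142.8; c'Δl = 17.12; W sinα = -6.7
Slice 2: Δl = 2.4/cos10.5° = 2.441 m; N'_2 = 299·cos10.5° = 294.0; c'Δl = 13.91; W sinα = 54.5
Slice 3: Δl = 1.3/cos19.8° = 1.382 m; N'_3 = 162·cos19.8° = 152.4; c'Δl = 7.88; W sinα = 54.9
Slice 4: Δl = 1.2/cos26.4° = 1.340 m; N'_4 = 138·cos26.4° = 123.6; c'Δl = 7.64; W sinα = 61.4
Slice 5: Δl = 2.2/cos36.0° = 2.719 m; N'_5 = 210·cos36.0° = 169.9; c'Δl = 15.50; W sinα = 123.4
Slice 6: Δl = 2.9/cos53.5° = 4.875 m; N'_6 = 140·cos53.5° = 83.3; c'Δl = 27.79; W sinα = 112.5
Σc'Δl = 89.8 kN/m; ΣN' = 966.0 kN/m; ΣW sinα = 400.0 kN/m
Resisting = 89.8 + 966.0·tan22.1° = 89.8 + 392.3 = 482.1 kN/m
FS = 482.1 / 400.0 = 1.205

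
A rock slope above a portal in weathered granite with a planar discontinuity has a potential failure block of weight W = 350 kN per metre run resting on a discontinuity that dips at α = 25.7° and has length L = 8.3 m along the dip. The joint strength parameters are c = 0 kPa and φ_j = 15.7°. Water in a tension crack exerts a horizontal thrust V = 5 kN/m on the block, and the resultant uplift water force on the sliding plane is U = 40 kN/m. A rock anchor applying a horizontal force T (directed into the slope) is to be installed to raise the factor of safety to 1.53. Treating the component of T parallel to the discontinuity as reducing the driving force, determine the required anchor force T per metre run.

Resolving forces along and normal to the sliding plane, with the horizontal anchor force T adding T·sinα to the effective normal force and T·cosα acting up the plane against the driving force:
FS = [cL + (W cosα − U − V sinα + T sinα) tanφ_j] / [W sinα + V cosα − T cosα]
Without the anchor: N' = 273.2 kN/m, driving T_d = 156.3 kN/m, resisting R = 0·8.3 + 273.2·tan15.7° = 76.8 kN/m, FS = 0.49.
Setting FS = 1.53 and solving for T:
1.53·(156.3 − T cos25.7°) = 76.8 + T sin25.7°·tan15.7°
T·(sin25.7°·tan15.7° + 1.53·cos25.7°) = 1.53·156.3 − 76.8
T·(0.4337·0.2811 + 1.53·0.9011) = 239.1 − 76.8 = 162.3
T·1.5005 = 162.3
T = 108.2 kN/m

T = 108 kN/m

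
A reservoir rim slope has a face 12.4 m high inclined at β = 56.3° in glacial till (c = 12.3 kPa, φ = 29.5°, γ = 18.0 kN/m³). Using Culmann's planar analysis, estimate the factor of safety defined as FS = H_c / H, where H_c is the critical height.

FS = 1.49

H_c = (4c/γ) · sinβ cosφ / [1 − cos(β − φ)]
    = (4·12.3/18.0) · sin56.3°·cos29.5° / [1 − cos26.8°]
    = 2.733 · 0.7241 / 0.1074 = 18.43 m
FS = H_c / H = 18.43 / 12.4 = 1.486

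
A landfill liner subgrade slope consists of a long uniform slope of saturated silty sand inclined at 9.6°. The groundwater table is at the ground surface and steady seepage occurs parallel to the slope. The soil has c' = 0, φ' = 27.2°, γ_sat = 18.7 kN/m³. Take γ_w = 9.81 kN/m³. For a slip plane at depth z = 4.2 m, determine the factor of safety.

FS = 1.44

With seepage parallel to the slope and the water table at the surface, the effective normal stress on the slip plane uses the buoyant unit weight γ' = γ_sat − γ_w while the driving shear stress uses γ_sat:
FS = [c' + γ' z cos²β tanφ'] / [γ_sat z sinβ cosβ]
(For c' = 0 this reduces to FS = (γ'/γ_sat)·tanφ'/tanβ.)
γ' = 18.7 − 9.81 = 8.89 kN/m³
Numerator = 0.0 + 8.89·4.2·cos²9.6°·tan27.2° = 0.0 + 8.89·4.2·0.9722·0.5139 = 18.655 kPa
Denominator = 18.7·4.2·sin9.6°·cos9.6° = 18.7·4.2·0.1668·0.9860 = 12.915 kPa
FS = 18.655 / 12.915 = 1.445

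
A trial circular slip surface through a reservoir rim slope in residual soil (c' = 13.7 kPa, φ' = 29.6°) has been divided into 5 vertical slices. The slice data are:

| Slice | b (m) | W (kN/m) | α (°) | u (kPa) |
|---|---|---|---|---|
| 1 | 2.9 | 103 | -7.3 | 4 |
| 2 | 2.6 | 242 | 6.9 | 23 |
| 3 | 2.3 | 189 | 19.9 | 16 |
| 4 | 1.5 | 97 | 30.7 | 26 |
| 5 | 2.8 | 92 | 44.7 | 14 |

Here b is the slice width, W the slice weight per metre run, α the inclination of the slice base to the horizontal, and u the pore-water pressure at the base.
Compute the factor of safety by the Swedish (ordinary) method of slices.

Ordinary method of slices: FS = Σ[c'·Δl_i + (W_i cosα_i − u_i·Δl_i)·tanφ'] / Σ W_i sinα_i, with Δl_i = b_i / cosα_i.
Slice 1: Δl = 2.9/cos(-7.3°) = 2.924 m; N'_1 = 103·cos(-7.3°) − 4·2.924 = 90.5; c'Δl = 40.05; W sinα = -13.1
Slice 2: Δl = 2.6/cos6.9° = 2.619 m; N'_2 = 242·cos6.9° − 23·2.619 = 180.0; c'Δl = 35.88; W sinα = 29.1
Slice 3: Δl = 2.3/cos19.9° = 2.446 m; N'_3 = 189·cos19.9° − 16·2.446 = 138.6; c'Δl = 33.51; W sinα = 64.3
Slice 4: Δl = 1.5/cos30.7° = 1.744 m; N'_4 = 97·cos30.7° − 26·1.744 = 38.0; c'Δl = 23.90; W sinα = 49.5
Slice 5: Δl = 2.8/cos44.7° = 3.939 m; N'_5 = 92·cos44.7° − 14·3.939 = 10.2; c'Δl = 53.97; W sinα = 64.7
Σc'Δl = 187.3 kN/m; ΣN' = 457.4 kN/m; ΣW sinα = 194.6 kN/m
Resisting = 187.3 + 457.4·tan29.6° = 187.3 + 259.8 = 447.1 kN/m
FS = 447.1 / 194.6 = 2.298

FS = 2.30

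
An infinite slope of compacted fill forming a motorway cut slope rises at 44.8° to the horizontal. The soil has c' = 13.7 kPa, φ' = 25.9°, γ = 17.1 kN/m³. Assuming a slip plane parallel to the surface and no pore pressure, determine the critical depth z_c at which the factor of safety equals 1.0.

z_c = 3.14 m

Setting FS = 1.00 in FS = [c' + γz cos²β tanφ'] / [γz sinβ cosβ] and solving for z:
z = c' / [γ cosβ (FS·sinβ − cosβ·tanφ')]
  = 13.7 / [17.1·cos44.8°·(1.00·sin44.8° − cos44.8°·tan25.9°)]
  = 13.7 / [17.1·0.7096·(1.00·0.7046 − 0.7096·0.4856)]
  = 13.7 / 4.3692 = 3.136 m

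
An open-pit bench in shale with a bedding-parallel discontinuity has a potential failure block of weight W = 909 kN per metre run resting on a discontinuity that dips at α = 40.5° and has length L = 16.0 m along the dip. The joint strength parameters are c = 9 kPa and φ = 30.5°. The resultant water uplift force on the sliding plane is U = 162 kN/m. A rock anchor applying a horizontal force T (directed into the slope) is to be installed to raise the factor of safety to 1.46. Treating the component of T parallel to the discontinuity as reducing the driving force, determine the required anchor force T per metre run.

T = 272 kN/m

Resolving forces along and normal to the sliding plane, with the horizontal anchor force T adding T·sinα to the effective normal force and T·cosα acting up the plane against the driving force:
FS = [cL + (W cosα − U + T sinα) tanφ] / [W sinα − T cosα]
Without the anchor: N' = 529.2 kN/m, driving T_d = 590.3 kN/m, resisting R = 9·16.0 + 529.2·tan30.5° = 455.7 kN/m, FS = 0.77.
Setting FS = 1.46 and solving for T:
1.46·(590.3 − T cos40.5°) = 455.7 + T sin40.5°·tan30.5°
T·(sin40.5°·tan30.5° + 1.46·cos40.5°) = 1.46·590.3 − 455.7
T·(0.6494·0.5890 + 1.46·0.7604) = 861.9 − 455.7 = 406.2
T·1.4927 = 406.2
T = 272.1 kN/m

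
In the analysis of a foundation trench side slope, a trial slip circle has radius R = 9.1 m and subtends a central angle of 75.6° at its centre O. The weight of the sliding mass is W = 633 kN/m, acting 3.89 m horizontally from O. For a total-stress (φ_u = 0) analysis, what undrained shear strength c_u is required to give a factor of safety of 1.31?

c_u = 29.5 kPa

FS = c_u·L_a·R / (W·d), so c_u = FS·W·d / (L_a·R).
Arc length L_a = R·θ = 9.1·(75.6°·π/180) = 9.1·1.3195 = 12.01 m
c_u = 1.31·633·3.89 / (12.01·9.1) = 3225.7 / 109.27 = 29.52 kPa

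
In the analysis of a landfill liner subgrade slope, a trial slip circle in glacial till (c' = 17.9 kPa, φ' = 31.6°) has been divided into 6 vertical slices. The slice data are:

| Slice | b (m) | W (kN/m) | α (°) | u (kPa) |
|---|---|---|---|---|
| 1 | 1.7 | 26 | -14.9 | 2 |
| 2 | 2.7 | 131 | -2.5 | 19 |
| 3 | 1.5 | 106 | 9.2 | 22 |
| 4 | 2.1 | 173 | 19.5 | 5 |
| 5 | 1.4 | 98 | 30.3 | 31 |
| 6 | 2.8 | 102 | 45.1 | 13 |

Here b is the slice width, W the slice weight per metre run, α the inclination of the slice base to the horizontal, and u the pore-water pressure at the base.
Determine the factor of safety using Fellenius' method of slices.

Ordinary method of slices: FS = Σ[c'·Δl_i + (W_i cosα_i − u_i·Δl_i)·tanφ'] / Σ W_i sinα_i, with Δl_i = b_i / cosα_i.
Slice 1: Δl = 1.7/cos(-14.9°) = 1.759 m; N'_1 = 26·cos(-14.9°) − 2·1.759 = 21.6; c'Δl = 31.49; W sinα = -6.7
Slice 2: Δl = 2.7/cos(-2.5°) = 2.703 m; N'_2 = 131·cos(-2.5°) − 19·2.703 = 79.5; c'Δl = 48.38; W sinα = -5.7
Slice 3: Δl = 1.5/cos9.2° = 1.520 m; N'_3 = 106·cos9.2° − 22·1.520 = 71.2; c'Δl = 27.20; W sinα = 16.9
Slice 4: Δl = 2.1/cos19.5° = 2.228 m; N'_4 = 173·cos19.5° − 5·2.228 = 151.9; c'Δl = 39.88; W sinα = 57.7
Slice 5: Δl = 1.4/cos30.3° = 1.622 m; N'_5 = 98·cos30.3° − 31·1.622 = 34.3; c'Δl = 29.02; W sinα = 49.4
Slice 6: Δl = 2.8/cos45.1° = 3.967 m; N'_6 = 102·cos45.1° − 13·3.967 = 20.4; c'Δl = 71.00; W sinα = 72.3
Σc'Δl = 247.0 kN/m; ΣN' = 379.1 kN/m; ΣW sinα = 184.0 kN/m
Resisting = 247.0 + 379.1·tan31.6° = 247.0 + 233.2 = 480.2 kN/m
FS = 480.2 / 184.0 = 2.610

FS = 2.61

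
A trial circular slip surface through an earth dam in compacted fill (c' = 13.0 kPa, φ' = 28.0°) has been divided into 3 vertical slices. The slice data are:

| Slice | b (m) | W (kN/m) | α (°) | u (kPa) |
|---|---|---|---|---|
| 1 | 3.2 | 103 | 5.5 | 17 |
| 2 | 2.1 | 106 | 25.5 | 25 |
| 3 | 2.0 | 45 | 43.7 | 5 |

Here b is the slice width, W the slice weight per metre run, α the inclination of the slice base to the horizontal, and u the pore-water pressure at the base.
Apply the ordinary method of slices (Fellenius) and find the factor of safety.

FS = 1.89

Ordinary method of slices: FS = Σ[c'·Δl_i + (W_i cosα_i − u_i·Δl_i)·tanφ'] / Σ W_i sinα_i, with Δl_i = b_i / cosα_i.
Slice 1: Δl = 3.2/cos5.5° = 3.215 m; N'_1 = 103·cos5.5° − 17·3.215 = 47.9; c'Δl = 41.79; W sinα = 9.9
Slice 2: Δl = 2.1/cos25.5° = 2.327 m; N'_2 = 106·cos25.5° − 25·2.327 = 37.5; c'Δl = 30.25; W sinα = 45.6
Slice 3: Δl = 2.0/cos43.7° = 2.766 m; N'_3 = 45·cos43.7° − 5·2.766 = 18.7; c'Δl = 35.96; W sinα = 31.1
Σc'Δl = 108.0 kN/m; ΣN' = 104.1 kN/m; ΣW sinα = 86.6 kN/m
Resisting = 108.0 + 104.1·tan28.0° = 108.0 + 55.3 = 163.3 kN/m
FS = 163.3 / 86.6 = 1.886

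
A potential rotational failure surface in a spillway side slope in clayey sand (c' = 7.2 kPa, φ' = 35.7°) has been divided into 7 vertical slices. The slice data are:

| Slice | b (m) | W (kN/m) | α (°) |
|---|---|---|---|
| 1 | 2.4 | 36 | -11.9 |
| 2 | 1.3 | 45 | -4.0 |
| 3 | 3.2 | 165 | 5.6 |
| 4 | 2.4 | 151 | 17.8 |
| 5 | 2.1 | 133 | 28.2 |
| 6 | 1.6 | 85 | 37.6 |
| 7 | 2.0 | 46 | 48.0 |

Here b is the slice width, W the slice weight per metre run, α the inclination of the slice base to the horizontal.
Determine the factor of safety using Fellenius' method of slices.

FS = 2.77

Ordinary method of slices: FS = Σ[c'·Δl_i + (W_i cosα_i)·tanφ'] / Σ W_i sinα_i, with Δl_i = b_i / cosα_i.
Slice 1: Δl = 2.4/cos(-11.9°) = 2.453 m; N'_1 = 36·cos(-11.9°) = 35.2; c'Δl = 17.66; W sinα = -7.4
Slice 2: Δl = 1.3/cos(-4.0°) = 1.303 m; N'_2 = 45·cos(-4.0°) = 44.9; c'Δl = 9.38; W sinα = -3.1
Slice 3: Δl = 3.2/cos5.6° = 3.215 m; N'_3 = 165·cos5.6° = 164.2; c'Δl = 23.15; W sinα = 16.1
Slice 4: Δl = 2.4/cos17.8° = 2.521 m; N'_4 = 151·cos17.8° = 143.8; c'Δl = 18.15; W sinα = 46.2
Slice 5: Δl = 2.1/cos28.2° = 2.383 m; N'_5 = 133·cos28.2° = 117.2; c'Δl = 17.16; W sinα = 62.8
Slice 6: Δl = 1.6/cos37.6° = 2.019 m; N'_6 = 85·cos37.6° = 67.3; c'Δl = 14.54; W sinα = 51.9
Slice 7: Δl = 2.0/cos48.0° = 2.989 m; N'_7 = 46·cos48.0° = 30.8; c'Δl = 21.52; W sinα = 34.2
Σc'Δl = 121.6 kN/m; ΣN' = 603.4 kN/m; ΣW sinα = 200.6 kN/m
Resisting = 121.6 + 603.4·tan35.7° = 121.6 + 433.6 = 555.2 kN/m
FS = 555.2 / 200.6 = 2.768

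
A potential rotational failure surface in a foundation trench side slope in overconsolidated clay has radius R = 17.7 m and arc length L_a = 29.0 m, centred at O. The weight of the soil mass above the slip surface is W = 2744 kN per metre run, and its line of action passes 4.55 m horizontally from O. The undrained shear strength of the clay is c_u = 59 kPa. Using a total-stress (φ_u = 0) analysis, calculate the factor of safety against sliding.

FS = 2.43

Taking moments about the centre O, the resisting moment is provided by the undrained shear strength acting along the arc:
M_R = c_u·L_a·R = 59·29.00·17.7 = 30284.7 kN·m/m
M_D = W·d = 2744·4.55 = 12485.2 kN·m/m
FS = M_R / M_D = 30284.7 / 12485.2 = 2.426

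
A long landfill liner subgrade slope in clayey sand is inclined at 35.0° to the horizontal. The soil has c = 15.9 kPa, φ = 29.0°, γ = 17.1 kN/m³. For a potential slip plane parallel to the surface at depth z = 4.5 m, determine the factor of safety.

For an infinite slope with a slip plane parallel to the surface (no pore pressure): FS = [c + γz cos²β tanφ] / [γz sinβ cosβ].
γz = 17.1·4.5 = 76.95 kN/m²
Numerator = 15.9 + 76.95·cos²35.0°·tan29.0° = 15.9 + 76.95·0.6710·0.5543 = 44.521 kPa
Denominator = 76.95·sin35.0°·cos35.0° = 76.95·0.5736·0.8192 = 36.155 kPa
FS = 44.521 / 36.155 = 1.231

FS = 1.23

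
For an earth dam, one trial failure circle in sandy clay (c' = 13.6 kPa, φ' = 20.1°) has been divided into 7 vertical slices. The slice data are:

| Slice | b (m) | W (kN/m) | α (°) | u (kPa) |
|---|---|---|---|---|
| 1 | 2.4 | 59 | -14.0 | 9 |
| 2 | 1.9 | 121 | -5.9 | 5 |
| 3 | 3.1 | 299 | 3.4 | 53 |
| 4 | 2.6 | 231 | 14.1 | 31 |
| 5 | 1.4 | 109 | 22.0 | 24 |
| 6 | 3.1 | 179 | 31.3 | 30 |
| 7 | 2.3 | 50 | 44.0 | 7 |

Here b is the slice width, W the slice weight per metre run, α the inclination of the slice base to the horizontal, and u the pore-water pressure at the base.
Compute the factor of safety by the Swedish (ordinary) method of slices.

FS = 2.09

Ordinary method of slices: FS = Σ[c'·Δl_i + (W_i cosα_i − u_i·Δl_i)·tanφ'] / Σ W_i sinα_i, with Δl_i = b_i / cosα_i.
Slice 1: Δl = 2.4/cos(-14.0°) = 2.473 m; N'_1 = 59·cos(-14.0°) − 9·2.473 = 35.0; c'Δl = 33.64; W sinα = -14.3
Slice 2: Δl = 1.9/cos(-5.9°) = 1.910 m; N'_2 = 121·cos(-5.9°) − 5·1.910 = 110.8; c'Δl = 25.98; W sinα = -12.4
Slice 3: Δl = 3.1/cos3.4° = 3.105 m; N'_3 = 299·cos3.4° − 53·3.105 = 133.9; c'Δl = 42.23; W sinα = 17.7
Slice 4: Δl = 2.6/cos14.1° = 2.681 m; N'_4 = 231·cos14.1° − 31·2.681 = 140.9; c'Δl = 36.46; W sinα = 56.3
Slice 5: Δl = 1.4/cos22.0° = 1.510 m; N'_5 = 109·cos22.0° − 24·1.510 = 64.8; c'Δl = 20.54; W sinα = 40.8
Slice 6: Δl = 3.1/cos31.3° = 3.628 m; N'_6 = 179·cos31.3° − 30·3.628 = 44.1; c'Δl = 49.34; W sinα = 93.0
Slice 7: Δl = 2.3/cos44.0° = 3.197 m; N'_7 = 50·cos44.0° − 7·3.197 = 13.6; c'Δl = 43.48; W sinα = 34.7
Σc'Δl = 251.7 kN/m; ΣN' = 543.1 kN/m; ΣW sinα = 215.9 kN/m
Resisting = 251.7 + 543.1·tan20.1° = 251.7 + 198.8 = 450.4 kN/m
FS = 450.4 / 215.9 = 2.087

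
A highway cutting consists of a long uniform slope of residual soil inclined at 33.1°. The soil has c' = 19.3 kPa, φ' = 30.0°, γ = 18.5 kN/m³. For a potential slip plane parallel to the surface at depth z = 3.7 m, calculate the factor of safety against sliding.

For an infinite slope with a slip plane parallel to the surface (no pore pressure): FS = [c' + γz cos²β tanφ'] / [γz sinβ cosβ].
γz = 18.5·3.7 = 68.45 kN/m²
Numerator = 19.3 + 68.45·cos²33.1°·tan30.0° = 19.3 + 68.45·0.7018·0.5774 = 47.034 kPa
Denominator = 68.45·sin33.1°·cos33.1° = 68.45·0.5461·0.8377 = 31.314 kPa
FS = 47.034 / 31.314 = 1.502

FS = 1.50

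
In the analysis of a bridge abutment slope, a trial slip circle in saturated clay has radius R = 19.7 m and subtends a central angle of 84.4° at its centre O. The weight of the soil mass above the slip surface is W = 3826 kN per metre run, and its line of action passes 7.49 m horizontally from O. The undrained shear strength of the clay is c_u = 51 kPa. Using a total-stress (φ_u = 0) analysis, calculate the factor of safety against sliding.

FS = 1.02

Taking moments about the centre O, the resisting moment is provided by the undrained shear strength acting along the arc:
Arc length L_a = R·θ = 19.7·(84.4°·π/180) = 19.7·1.4731 = 29.02 m
M_R = c_u·L_a·R = 51·29.02·19.7 = 29155.6 kN·m/m
M_D = W·d = 3826·7.49 = 28656.7 kN·m/m
FS = M_R / M_D = 29155.6 / 28656.7 = 1.017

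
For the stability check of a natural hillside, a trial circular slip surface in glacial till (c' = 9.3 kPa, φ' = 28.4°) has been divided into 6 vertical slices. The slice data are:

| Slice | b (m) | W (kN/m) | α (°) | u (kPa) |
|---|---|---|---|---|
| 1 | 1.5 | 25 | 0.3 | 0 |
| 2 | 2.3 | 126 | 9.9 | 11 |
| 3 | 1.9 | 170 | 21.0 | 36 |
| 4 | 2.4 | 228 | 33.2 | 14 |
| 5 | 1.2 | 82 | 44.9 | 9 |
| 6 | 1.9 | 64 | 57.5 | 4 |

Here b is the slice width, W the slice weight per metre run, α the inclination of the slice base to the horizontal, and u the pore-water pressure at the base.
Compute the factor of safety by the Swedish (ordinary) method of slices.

FS = 1.12

Ordinary method of slices: FS = Σ[c'·Δl_i + (W_i cosα_i − u_i·Δl_i)·tanφ'] / Σ W_i sinα_i, with Δl_i = b_i / cosα_i.
Slice 1: Δl = 1.5/cos0.3° = 1.500 m; N'_1 = 25·cos0.3° − 0·1.500 = 25.0; c'Δl = 13.95; W sinα = 0.1
Slice 2: Δl = 2.3/cos9.9° = 2.335 m; N'_2 = 126·cos9.9° − 11·2.335 = 98.4; c'Δl = 21.71; W sinα = 21.7
Slice 3: Δl = 1.9/cos21.0° = 2.035 m; N'_3 = 170·cos21.0° − 36·2.035 = 85.4; c'Δl = 18.93; W sinα = 60.9
Slice 4: Δl = 2.4/cos33.2° = 2.868 m; N'_4 = 228·cos33.2° − 14·2.868 = 150.6; c'Δl = 26.67; W sinα = 124.8
Slice 5: Δl = 1.2/cos44.9° = 1.694 m; N'_5 = 82·cos44.9° − 9·1.694 = 42.8; c'Δl = 15.76; W sinα = 57.9
Slice 6: Δl = 1.9/cos57.5° = 3.536 m; N'_6 = 64·cos57.5° − 4·3.536 = 20.2; c'Δl = 32.89; W sinα = 54.0
Σc'Δl = 129.9 kN/m; ΣN' = 422.6 kN/m; ΣW sinα = 319.4 kN/m
Resisting = 129.9 + 422.6·tan28.4° = 129.9 + 228.5 = 358.4 kN/m
FS = 358.4 / 319.4 = 1.122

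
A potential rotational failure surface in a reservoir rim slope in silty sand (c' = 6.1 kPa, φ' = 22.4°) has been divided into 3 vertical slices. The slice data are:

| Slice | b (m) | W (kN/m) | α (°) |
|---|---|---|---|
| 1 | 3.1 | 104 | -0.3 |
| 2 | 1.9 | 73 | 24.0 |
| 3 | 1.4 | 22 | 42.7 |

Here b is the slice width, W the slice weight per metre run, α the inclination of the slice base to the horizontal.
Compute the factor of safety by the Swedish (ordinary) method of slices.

FS = 2.73

Ordinary method of slices: FS = Σ[c'·Δl_i + (W_i cosα_i)·tanφ'] / Σ W_i sinα_i, with Δl_i = b_i / cosα_i.
Slice 1: Δl = 3.1/cos(-0.3°) = 3.100 m; N'_1 = 104·cos(-0.3°) = 104.0; c'Δl = 18.91; W sinα = -0.5
Slice 2: Δl = 1.9/cos24.0° = 2.080 m; N'_2 = 73·cos24.0° = 66.7; c'Δl = 12.69; W sinα = 29.7
Slice 3: Δl = 1.4/cos42.7° = 1.905 m; N'_3 = 22·cos42.7° = 16.2; c'Δl = 11.62; W sinα = 14.9
Σc'Δl = 43.2 kN/m; ΣN' = 186.9 kN/m; ΣW sinα = 44.1 kN/m
Resisting = 43.2 + 186.9·tan22.4° = 43.2 + 77.0 = 120.2 kN/m
FS = 120.2 / 44.1 = 2.728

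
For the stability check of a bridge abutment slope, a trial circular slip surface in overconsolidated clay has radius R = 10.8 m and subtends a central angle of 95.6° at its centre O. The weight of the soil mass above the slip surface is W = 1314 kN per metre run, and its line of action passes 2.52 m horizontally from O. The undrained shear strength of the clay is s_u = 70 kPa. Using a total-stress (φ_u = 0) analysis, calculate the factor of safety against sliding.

Taking moments about the centre O, the resisting moment is provided by the undrained shear strength acting along the arc:
Arc length L_a = R·θ = 10.8·(95.6°·π/180) = 10.8·1.6685 = 18.02 m
M_R = s_u·L_a·R = 70·18.02·10.8 = 13623.3 kN·m/m
M_D = W·d = 1314·2.52 = 3311.3 kN·m/m
FS = M_R / M_D = 13623.3 / 3311.3 = 4.114

FS = 4.11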